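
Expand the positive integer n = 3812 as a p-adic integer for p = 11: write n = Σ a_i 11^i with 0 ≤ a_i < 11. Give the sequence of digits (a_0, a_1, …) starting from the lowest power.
(a_0, a_1, …) = (6, 5, 9, 2)

Repeated division by 11 gives the digits low-to-high: 3812 = 6 + 5·11^1 + 9·11^2 + 2·11^3. Digit sequence: (6, 5, 9, 2).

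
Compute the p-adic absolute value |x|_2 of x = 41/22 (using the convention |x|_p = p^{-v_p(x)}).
|41/22|_2 = 2

Step 1 — compute v_2(x) by factoring powers of 2 out of the numerator and denominator: v_2(41/22) = -1. Step 2 — apply |x|_p = p^{-v_p(x)} = 2^{1} = 2.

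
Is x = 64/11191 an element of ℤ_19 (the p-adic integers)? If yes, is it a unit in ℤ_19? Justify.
x ∉ ℤ_19 (v_19(x) = -2 < 0)

ℤ_19 = {x ∈ ℚ_19 : v_19(x) ≥ 0} and ℤ_19^× = {x ∈ ℤ_19 : v_19(x) = 0}. Here v_19(64/11191) = v_19(num) − v_19(den) = -2; compare against these criteria.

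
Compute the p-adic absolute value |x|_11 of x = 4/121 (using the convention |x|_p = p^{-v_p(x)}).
|4/121|_11 = 121

Step 1 — compute v_11(x) by factoring powers of 11 out of the numerator and denominator: v_11(4/121) = -2. Step 2 — apply |x|_p = p^{-v_p(x)} = 11^{2} = 121.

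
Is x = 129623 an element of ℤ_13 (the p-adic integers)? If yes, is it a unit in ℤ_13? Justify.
x ∈ ℤ_13 but not a unit; v_13(x) = 3 > 0

ℤ_13 = {x ∈ ℚ_13 : v_13(x) ≥ 0} and ℤ_13^× = {x ∈ ℤ_13 : v_13(x) = 0}. Here v_13(129623) = v_13(num) − v_13(den) = 3; compare against these criteria.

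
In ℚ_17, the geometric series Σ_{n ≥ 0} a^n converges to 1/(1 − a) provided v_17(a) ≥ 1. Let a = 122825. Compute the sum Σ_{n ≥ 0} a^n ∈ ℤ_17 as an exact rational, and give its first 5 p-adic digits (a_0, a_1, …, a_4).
Σ a^n = 1/(1 − a) = -1/122824;  first 5 digits = (1, 0, 0, 8, 1)

v_17(a) = 3 ≥ 1, so the series converges in ℤ_17 to 1/(1 − a) = 1/(1 − 122825) = -1/122824. Expand this rational in ℤ_17: compute digits iteratively via d_i = x_i mod 17, x_{i+1} = (x_i − d_i)/17. The first 5 digits are (1, 0, 0, 8, 1).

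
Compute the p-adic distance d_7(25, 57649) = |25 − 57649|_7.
d_7(25, 57649) = 1/2401

Step 1 — x − y = 25 − 57649 = -57624. Step 2 — v_7(-57624) = 4 (factor: -57624 = −(7^4 · 24); the sign does not affect v_p). Step 3 — |x − y|_7 = 7^{-4} = 1/2401.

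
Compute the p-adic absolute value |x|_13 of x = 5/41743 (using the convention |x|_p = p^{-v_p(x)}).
|5/41743|_13 = 2197

Step 1 — compute v_13(x) by factoring powers of 13 out of the numerator and denominator: v_13(5/41743) = -3. Step 2 — apply |x|_p = p^{-v_p(x)} = 13^{3} = 2197.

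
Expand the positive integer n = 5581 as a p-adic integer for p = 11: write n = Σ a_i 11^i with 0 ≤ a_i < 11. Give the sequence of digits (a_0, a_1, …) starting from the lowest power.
(a_0, a_1, …) = (4, 1, 2, 4)

Repeated division by 11 gives the digits low-to-high: 5581 = 4 + 1·11^1 + 2·11^2 + 4·11^3. Digit sequence: (4, 1, 2, 4).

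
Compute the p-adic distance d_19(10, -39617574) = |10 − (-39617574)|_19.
d_19(10, -39617574) = 1/2476099

Step 1 — x − y = 10 − (-39617574) = 39617584. Step 2 — v_19(39617584) = 5 (factor: 39617584 = (19^5 · 16); the sign does not affect v_p). Step 3 — |x − y|_19 = 19^{-5} = 1/2476099.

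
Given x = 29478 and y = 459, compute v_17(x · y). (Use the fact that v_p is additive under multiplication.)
v_17(13530402) = 4

v_p(x) = 3 (factor: 29478 = 17^3 · 6); v_p(y) = 1 (factor: 459 = 17^1 · 27). Additivity: v_p(xy) = v_p(x) + v_p(y) = 3 + 1 = 4. (Direct check: xy = 13530402 = 17^4 · (162).)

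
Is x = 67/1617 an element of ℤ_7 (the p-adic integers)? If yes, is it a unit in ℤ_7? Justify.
x ∉ ℤ_7 (v_7(x) = -2 < 0)

ℤ_7 = {x ∈ ℚ_7 : v_7(x) ≥ 0} and ℤ_7^× = {x ∈ ℤ_7 : v_7(x) = 0}. Here v_7(67/1617) = v_7(num) − v_7(den) = -2; compare against these criteria.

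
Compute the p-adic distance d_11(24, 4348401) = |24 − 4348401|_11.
d_11(24, 4348401) = 1/161051

Step 1 — x − y = 24 − 4348401 = -4348377. Step 2 — v_11(-4348377) = 5 (factor: -4348377 = −(11^5 · 27); the sign does not affect v_p). Step 3 — |x − y|_11 = 11^{-5} = 1/161051.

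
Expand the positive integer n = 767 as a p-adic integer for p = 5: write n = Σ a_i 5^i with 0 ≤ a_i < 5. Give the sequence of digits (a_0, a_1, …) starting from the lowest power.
(a_0, a_1, …) = (2, 3, 0, 1, 1)

Repeated division by 5 gives the digits low-to-high: 767 = 2 + 3·5^1 + 1·5^3 + 1·5^4. Digit sequence: (2, 3, 0, 1, 1).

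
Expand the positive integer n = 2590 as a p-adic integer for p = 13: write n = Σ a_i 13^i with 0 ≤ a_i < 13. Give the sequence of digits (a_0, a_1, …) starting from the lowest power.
(a_0, a_1, …) = (3, 4, 2, 1)

Repeated division by 13 gives the digits low-to-high: 2590 = 3 + 4·13^1 + 2·13^2 + 1·13^3. Digit sequence: (3, 4, 2, 1).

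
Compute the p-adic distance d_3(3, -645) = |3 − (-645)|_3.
d_3(3, -645) = 1/81

Step 1 — x − y = 3 − (-645) = 648. Step 2 — v_3(648) = 4 (factor: 648 = (3^4 · 8); the sign does not affect v_p). Step 3 — |x − y|_3 = 3^{-4} = 1/81.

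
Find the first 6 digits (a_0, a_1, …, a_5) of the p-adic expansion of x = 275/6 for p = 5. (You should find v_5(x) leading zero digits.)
(a_0, …, a_5) = (0, 0, 1, 1, 4, 0)

v_5(275/6) = 2, so a_0 = ... = a_1 = 0. Factor out: x = 5^2 · u with u = 11/6 a unit in ℤ_5. Expand u iteratively via a_{v+i} = u_i mod 5, u_{i+1} = (u_i − a_{v+i})/5:
  u_0 = 11/6;  a_2 = 1;  u_1 = (u_0 − 1)/5 = 1/6
  u_1 = 1/6;  a_3 = 1;  u_2 = (u_1 − 1)/5 = -1/6
  u_2 = -1/6;  a_4 = 4;  u_3 = (u_2 − 4)/5 = -5/6
  u_3 = -5/6;  a_5 = 0;  u_4 = (u_3 − 0)/5 = -1/6
Digits: (0, 0, 1, 1, 4, 0).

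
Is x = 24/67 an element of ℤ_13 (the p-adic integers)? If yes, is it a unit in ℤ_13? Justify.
x ∈ ℤ_13^× (unit); v_13(x) = 0

ℤ_13 = {x ∈ ℚ_13 : v_13(x) ≥ 0} and ℤ_13^× = {x ∈ ℤ_13 : v_13(x) = 0}. Here v_13(24/67) = v_13(num) − v_13(den) = 0; compare against these criteria.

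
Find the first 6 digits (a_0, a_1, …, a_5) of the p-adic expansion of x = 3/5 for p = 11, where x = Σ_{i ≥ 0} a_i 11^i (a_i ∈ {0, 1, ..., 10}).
(a_0, …, a_5) = (5, 4, 4, 4, 4, 4)

v_11(3/5) = 0 (numerator and denominator both coprime to 11), so x ∈ ℤ_11^×. Compute digits iteratively via a_i = x_i mod 11, x_{i+1} = (x_i − a_i)/11, with x_0 = x:
  x_0 = 3/5;  a_0 = 5;  x_1 = (x_0 − 5)/11 = -2/5
  x_1 = -2/5;  a_1 = 4;  x_2 = (x_1 − 4)/11 = -2/5
  x_2 = -2/5;  a_2 = 4;  x_3 = (x_2 − 4)/11 = -2/5
  x_3 = -2/5;  a_3 = 4;  x_4 = (x_3 − 4)/11 = -2/5
  x_4 = -2/5;  a_4 = 4;  x_5 = (x_4 − 4)/11 = -2/5
  x_5 = -2/5;  a_5 = 4;  x_6 = (x_5 − 4)/11 = -2/5
Digits: (5, 4, 4, 4, 4, 4).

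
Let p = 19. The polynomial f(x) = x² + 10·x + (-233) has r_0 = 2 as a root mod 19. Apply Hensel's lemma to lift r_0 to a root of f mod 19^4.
r_3 = 85806 (mod 130321)

Hensel: r_{i+1} = r_i − f(r_i)·(f′(r_i))^{-1} mod 19^{i+2}, f′(x) = 2x + 10. Iterate:
  r_0 = 2 (mod 19)
  r_1 = 249 (mod 361)
  r_2 = 3498 (mod 6859)
  r_3 = 85806 (mod 130321)
Final: r = 85806 satisfies f(r) ≡ 0 mod 19^4.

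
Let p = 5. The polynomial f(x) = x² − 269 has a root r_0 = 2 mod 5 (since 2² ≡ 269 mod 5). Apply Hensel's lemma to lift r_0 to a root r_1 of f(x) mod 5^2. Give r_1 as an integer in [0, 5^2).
r_1 = 12 (mod 25)

Hensel's recurrence: r_{i+1} = r_i − f(r_i)·(f′(r_i))^{-1} mod 5^{i+2}, with f′(x) = 2x. Iterate:
  r_0 = 2 (mod 5)
  r_1 = 12 (mod 25)
Final: r_1 = 12, and one checks f(r_1) ≡ 0 mod 5^2.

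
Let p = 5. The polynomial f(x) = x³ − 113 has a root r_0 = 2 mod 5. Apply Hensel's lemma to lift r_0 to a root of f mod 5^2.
r_1 = 17 (mod 25)

Hensel: r_{i+1} = r_i − f(r_i)/f′(r_i) mod 5^{i+2}, where f′(x) = 3x². Iterate:
  r_0 = 2 (mod 5)
  r_1 = 17 (mod 25)
Final: r = 17 with f(r) ≡ 0 mod 5^2.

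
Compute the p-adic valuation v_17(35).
v_17(35) = 0

v_17(n) is the largest exponent k such that 17^k divides n. Factor out: 35 = 17^0 · 35. (Sign doesn't affect v_p.) So v_17(35) = 0.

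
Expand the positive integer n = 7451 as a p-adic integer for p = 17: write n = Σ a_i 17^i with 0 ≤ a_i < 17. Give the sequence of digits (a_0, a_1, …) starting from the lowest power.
(a_0, a_1, …) = (5, 13, 8, 1)

Repeated division by 17 gives the digits low-to-high: 7451 = 5 + 13·17^1 + 8·17^2 + 1·17^3. Digit sequence: (5, 13, 8, 1).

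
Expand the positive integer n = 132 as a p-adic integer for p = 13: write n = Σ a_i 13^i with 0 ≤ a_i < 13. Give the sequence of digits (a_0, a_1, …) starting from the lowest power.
(a_0, a_1, …) = (2, 10)

Repeated division by 13 gives the digits low-to-high: 132 = 2 + 10·13^1. Digit sequence: (2, 10).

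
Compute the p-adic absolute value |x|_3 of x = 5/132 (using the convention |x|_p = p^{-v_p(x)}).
|5/132|_3 = 3

Step 1 — compute v_3(x) by factoring powers of 3 out of the numerator and denominator: v_3(5/132) = -1. Step 2 — apply |x|_p = p^{-v_p(x)} = 3^{1} = 3.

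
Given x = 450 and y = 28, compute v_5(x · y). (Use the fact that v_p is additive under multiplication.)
v_5(12600) = 2

v_p(x) = 2 (factor: 450 = 5^2 · 18); v_p(y) = 0 (factor: 28 = 5^0 · 28). Additivity: v_p(xy) = v_p(x) + v_p(y) = 2 + 0 = 2. (Direct check: xy = 12600 = 5^2 · (504).)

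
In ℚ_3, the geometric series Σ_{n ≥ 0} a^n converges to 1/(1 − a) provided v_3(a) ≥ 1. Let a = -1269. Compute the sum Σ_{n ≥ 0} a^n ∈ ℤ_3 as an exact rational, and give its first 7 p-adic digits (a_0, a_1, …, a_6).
Σ a^n = 1/(1 − a) = 1/1270;  first 7 digits = (1, 0, 0, 1, 2, 0, 2)

v_3(a) = 3 ≥ 1, so the series converges in ℤ_3 to 1/(1 − a) = 1/(1 − (-1269)) = 1/1270. Expand this rational in ℤ_3: compute digits iteratively via d_i = x_i mod 3, x_{i+1} = (x_i − d_i)/3. The first 7 digits are (1, 0, 0, 1, 2, 0, 2).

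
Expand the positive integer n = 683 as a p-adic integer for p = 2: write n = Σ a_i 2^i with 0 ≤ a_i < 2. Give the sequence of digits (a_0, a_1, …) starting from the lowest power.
(a_0, a_1, …) = (1, 1, 0, 1, 0, 1, 0, 1, 0, 1)

Repeated division by 2 gives the digits low-to-high: 683 = 1 + 1·2^1 + 1·2^3 + 1·2^5 + 1·2^7 + 1·2^9. Digit sequence: (1, 1, 0, 1, 0, 1, 0, 1, 0, 1).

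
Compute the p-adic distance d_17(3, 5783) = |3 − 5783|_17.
d_17(3, 5783) = 1/289

Step 1 — x − y = 3 − 5783 = -5780. Step 2 — v_17(-5780) = 2 (factor: -5780 = −(17^2 · 20); the sign does not affect v_p). Step 3 — |x − y|_17 = 17^{-2} = 1/289.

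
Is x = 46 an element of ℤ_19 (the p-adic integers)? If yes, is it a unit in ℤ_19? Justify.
x ∈ ℤ_19^× (unit); v_19(x) = 0

ℤ_19 = {x ∈ ℚ_19 : v_19(x) ≥ 0} and ℤ_19^× = {x ∈ ℤ_19 : v_19(x) = 0}. Here v_19(46) = v_19(num) − v_19(den) = 0; compare against these criteria.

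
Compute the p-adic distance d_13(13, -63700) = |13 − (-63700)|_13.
d_13(13, -63700) = 1/2197

Step 1 — x − y = 13 − (-63700) = 63713. Step 2 — v_13(63713) = 3 (factor: 63713 = (13^3 · 29); the sign does not affect v_p). Step 3 — |x − y|_13 = 13^{-3} = 1/2197.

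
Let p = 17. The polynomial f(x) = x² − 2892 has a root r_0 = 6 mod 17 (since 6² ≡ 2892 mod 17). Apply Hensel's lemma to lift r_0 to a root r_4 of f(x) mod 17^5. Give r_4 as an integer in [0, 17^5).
r_4 = 219884 (mod 1419857)

Hensel's recurrence: r_{i+1} = r_i − f(r_i)·(f′(r_i))^{-1} mod 17^{i+2}, with f′(x) = 2x. Iterate:
  r_0 = 6 (mod 17)
  r_1 = 244 (mod 289)
  r_2 = 3712 (mod 4913)
  r_3 = 52842 (mod 83521)
  r_4 = 219884 (mod 1419857)
Final: r_4 = 219884, and one checks f(r_4) ≡ 0 mod 17^5.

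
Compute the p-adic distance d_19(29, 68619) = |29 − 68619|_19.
d_19(29, 68619) = 1/6859

Step 1 — x − y = 29 − 68619 = -68590. Step 2 — v_19(-68590) = 3 (factor: -68590 = −(19^3 · 10); the sign does not affect v_p). Step 3 — |x − y|_19 = 19^{-3} = 1/6859.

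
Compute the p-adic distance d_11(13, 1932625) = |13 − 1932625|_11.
d_11(13, 1932625) = 1/161051

Step 1 — x − y = 13 − 1932625 = -1932612. Step 2 — v_11(-1932612) = 5 (factor: -1932612 = −(11^5 · 12); the sign does not affect v_p). Step 3 — |x − y|_11 = 11^{-5} = 1/161051.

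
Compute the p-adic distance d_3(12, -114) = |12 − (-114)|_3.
d_3(12, -114) = 1/9

Step 1 — x − y = 12 − (-114) = 126. Step 2 — v_3(126) = 2 (factor: 126 = (3^2 · 14); the sign does not affect v_p). Step 3 — |x − y|_3 = 3^{-2} = 1/9.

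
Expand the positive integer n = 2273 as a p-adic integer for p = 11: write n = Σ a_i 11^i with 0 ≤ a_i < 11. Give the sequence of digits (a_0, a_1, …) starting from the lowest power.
(a_0, a_1, …) = (7, 8, 7, 1)

Repeated division by 11 gives the digits low-to-high: 2273 = 7 + 8·11^1 + 7·11^2 + 1·11^3. Digit sequence: (7, 8, 7, 1).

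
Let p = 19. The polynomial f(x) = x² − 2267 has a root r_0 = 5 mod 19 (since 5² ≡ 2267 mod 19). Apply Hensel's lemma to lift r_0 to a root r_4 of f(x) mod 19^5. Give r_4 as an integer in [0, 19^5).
r_4 = 1567258 (mod 2476099)

Hensel's recurrence: r_{i+1} = r_i − f(r_i)·(f′(r_i))^{-1} mod 19^{i+2}, with f′(x) = 2x. Iterate:
  r_0 = 5 (mod 19)
  r_1 = 157 (mod 361)
  r_2 = 3406 (mod 6859)
  r_3 = 3406 (mod 130321)
  r_4 = 1567258 (mod 2476099)
Final: r_4 = 1567258, and one checks f(r_4) ≡ 0 mod 19^5.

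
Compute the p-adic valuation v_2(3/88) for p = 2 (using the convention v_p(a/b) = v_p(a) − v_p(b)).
v_2(3/88) = -3

Factor powers of 2 from the numerator and denominator of the reduced fraction: 3 = 2^0 · 3 and 88 = 2^3 · 11. Apply v_p(a/b) = v_p(a) − v_p(b): v_2(3/88) = 0 − 3 = -3.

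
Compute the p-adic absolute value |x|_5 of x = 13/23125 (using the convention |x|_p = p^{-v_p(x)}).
|13/23125|_5 = 625

Step 1 — compute v_5(x) by factoring powers of 5 out of the numerator and denominator: v_5(13/23125) = -4. Step 2 — apply |x|_p = p^{-v_p(x)} = 5^{4} = 625.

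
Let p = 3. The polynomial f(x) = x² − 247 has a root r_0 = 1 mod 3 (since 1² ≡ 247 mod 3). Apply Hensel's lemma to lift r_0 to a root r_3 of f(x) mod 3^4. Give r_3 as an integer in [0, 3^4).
r_3 = 79 (mod 81)

Hensel's recurrence: r_{i+1} = r_i − f(r_i)·(f′(r_i))^{-1} mod 3^{i+2}, with f′(x) = 2x. Iterate:
  r_0 = 1 (mod 3)
  r_1 = 7 (mod 9)
  r_2 = 25 (mod 27)
  r_3 = 79 (mod 81)
Final: r_3 = 79, and one checks f(r_3) ≡ 0 mod 3^4.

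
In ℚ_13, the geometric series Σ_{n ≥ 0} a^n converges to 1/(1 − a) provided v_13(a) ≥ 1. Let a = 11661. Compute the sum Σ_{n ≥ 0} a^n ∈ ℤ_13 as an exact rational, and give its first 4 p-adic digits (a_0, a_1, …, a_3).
Σ a^n = 1/(1 − a) = -1/11660;  first 4 digits = (1, 0, 4, 5)

v_13(a) = 2 ≥ 1, so the series converges in ℤ_13 to 1/(1 − a) = 1/(1 − 11661) = -1/11660. Expand this rational in ℤ_13: compute digits iteratively via d_i = x_i mod 13, x_{i+1} = (x_i − d_i)/13. The first 4 digits are (1, 0, 4, 5).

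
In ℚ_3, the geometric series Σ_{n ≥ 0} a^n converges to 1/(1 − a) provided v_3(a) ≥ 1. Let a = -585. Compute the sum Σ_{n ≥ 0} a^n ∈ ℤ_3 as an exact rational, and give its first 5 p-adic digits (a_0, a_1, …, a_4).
Σ a^n = 1/(1 − a) = 1/586;  first 5 digits = (1, 0, 1, 2, 2)

v_3(a) = 2 ≥ 1, so the series converges in ℤ_3 to 1/(1 − a) = 1/(1 − (-585)) = 1/586. Expand this rational in ℤ_3: compute digits iteratively via d_i = x_i mod 3, x_{i+1} = (x_i − d_i)/3. The first 5 digits are (1, 0, 1, 2, 2).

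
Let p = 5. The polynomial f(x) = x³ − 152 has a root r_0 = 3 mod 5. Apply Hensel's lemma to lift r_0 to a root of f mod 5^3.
r_2 = 3 (mod 125)

Hensel: r_{i+1} = r_i − f(r_i)/f′(r_i) mod 5^{i+2}, where f′(x) = 3x². Iterate:
  r_0 = 3 (mod 5)
  r_1 = 3 (mod 25)
  r_2 = 3 (mod 125)
Final: r = 3 with f(r) ≡ 0 mod 5^3.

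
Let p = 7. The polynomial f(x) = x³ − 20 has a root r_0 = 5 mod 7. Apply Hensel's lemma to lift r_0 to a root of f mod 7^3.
r_2 = 327 (mod 343)

Hensel: r_{i+1} = r_i − f(r_i)/f′(r_i) mod 7^{i+2}, where f′(x) = 3x². Iterate:
  r_0 = 5 (mod 7)
  r_1 = 33 (mod 49)
  r_2 = 327 (mod 343)
Final: r = 327 with f(r) ≡ 0 mod 7^3.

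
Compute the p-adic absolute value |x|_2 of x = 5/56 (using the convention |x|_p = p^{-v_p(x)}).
|5/56|_2 = 8

Step 1 — compute v_2(x) by factoring powers of 2 out of the numerator and denominator: v_2(5/56) = -3. Step 2 — apply |x|_p = p^{-v_p(x)} = 2^{3} = 8.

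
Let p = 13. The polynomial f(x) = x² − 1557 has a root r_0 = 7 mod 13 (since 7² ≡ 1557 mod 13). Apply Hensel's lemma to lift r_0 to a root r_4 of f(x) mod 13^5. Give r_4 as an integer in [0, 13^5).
r_4 = 192654 (mod 371293)

Hensel's recurrence: r_{i+1} = r_i − f(r_i)·(f′(r_i))^{-1} mod 13^{i+2}, with f′(x) = 2x. Iterate:
  r_0 = 7 (mod 13)
  r_1 = 163 (mod 169)
  r_2 = 1515 (mod 2197)
  r_3 = 21288 (mod 28561)
  r_4 = 192654 (mod 371293)
Final: r_4 = 192654, and one checks f(r_4) ≡ 0 mod 13^5.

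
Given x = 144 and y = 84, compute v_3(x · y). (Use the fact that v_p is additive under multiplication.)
v_3(12096) = 3

v_p(x) = 2 (factor: 144 = 3^2 · 16); v_p(y) = 1 (factor: 84 = 3^1 · 28). Additivity: v_p(xy) = v_p(x) + v_p(y) = 2 + 1 = 3. (Direct check: xy = 12096 = 3^3 · (448).)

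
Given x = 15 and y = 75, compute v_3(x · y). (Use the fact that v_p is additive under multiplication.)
v_3(1125) = 2

v_p(x) = 1 (factor: 15 = 3^1 · 5); v_p(y) = 1 (factor: 75 = 3^1 · 25). Additivity: v_p(xy) = v_p(x) + v_p(y) = 1 + 1 = 2. (Direct check: xy = 1125 = 3^2 · (125).)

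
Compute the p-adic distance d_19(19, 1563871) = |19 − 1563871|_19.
d_19(19, 1563871) = 1/130321

Step 1 — x − y = 19 − 1563871 = -1563852. Step 2 — v_19(-1563852) = 4 (factor: -1563852 = −(19^4 · 12); the sign does not affect v_p). Step 3 — |x − y|_19 = 19^{-4} = 1/130321.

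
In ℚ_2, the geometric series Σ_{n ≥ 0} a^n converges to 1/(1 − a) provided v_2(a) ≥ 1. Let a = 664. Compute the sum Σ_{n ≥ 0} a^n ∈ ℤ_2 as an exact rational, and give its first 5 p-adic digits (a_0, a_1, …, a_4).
Σ a^n = 1/(1 − a) = -1/663;  first 5 digits = (1, 0, 0, 1, 1)

v_2(a) = 3 ≥ 1, so the series converges in ℤ_2 to 1/(1 − a) = 1/(1 − 664) = -1/663. Expand this rational in ℤ_2: compute digits iteratively via d_i = x_i mod 2, x_{i+1} = (x_i − d_i)/2. The first 5 digits are (1, 0, 0, 1, 1).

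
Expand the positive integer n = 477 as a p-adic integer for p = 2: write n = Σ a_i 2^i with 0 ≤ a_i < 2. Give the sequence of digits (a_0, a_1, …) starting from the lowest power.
(a_0, a_1, …) = (1, 0, 1, 1, 1, 0, 1, 1, 1)

Repeated division by 2 gives the digits low-to-high: 477 = 1 + 1·2^2 + 1·2^3 + 1·2^4 + 1·2^6 + 1·2^7 + 1·2^8. Digit sequence: (1, 0, 1, 1, 1, 0, 1, 1, 1).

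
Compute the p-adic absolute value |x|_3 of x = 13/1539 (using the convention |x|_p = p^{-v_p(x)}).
|13/1539|_3 = 81

Step 1 — compute v_3(x) by factoring powers of 3 out of the numerator and denominator: v_3(13/1539) = -4. Step 2 — apply |x|_p = p^{-v_p(x)} = 3^{4} = 81.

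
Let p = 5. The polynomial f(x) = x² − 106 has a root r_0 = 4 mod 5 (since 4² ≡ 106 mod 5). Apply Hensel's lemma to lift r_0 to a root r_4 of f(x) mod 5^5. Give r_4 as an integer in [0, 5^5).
r_4 = 1434 (mod 3125)

Hensel's recurrence: r_{i+1} = r_i − f(r_i)·(f′(r_i))^{-1} mod 5^{i+2}, with f′(x) = 2x. Iterate:
  r_0 = 4 (mod 5)
  r_1 = 9 (mod 25)
  r_2 = 59 (mod 125)
  r_3 = 184 (mod 625)
  r_4 = 1434 (mod 3125)
Final: r_4 = 1434, and one checks f(r_4) ≡ 0 mod 5^5.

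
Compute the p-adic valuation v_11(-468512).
v_11(-468512) = 4

v_11(n) is the largest exponent k such that 11^k divides n. Factor out: -468512 = -11^4 · 32. (Sign doesn't affect v_p.) So v_11(-468512) = 4.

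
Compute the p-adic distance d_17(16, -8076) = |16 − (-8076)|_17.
d_17(16, -8076) = 1/289

Step 1 — x − y = 16 − (-8076) = 8092. Step 2 — v_17(8092) = 2 (factor: 8092 = (17^2 · 28); the sign does not affect v_p). Step 3 — |x − y|_17 = 17^{-2} = 1/289.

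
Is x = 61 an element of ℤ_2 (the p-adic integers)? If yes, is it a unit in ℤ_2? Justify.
x ∈ ℤ_2^× (unit); v_2(x) = 0

ℤ_2 = {x ∈ ℚ_2 : v_2(x) ≥ 0} and ℤ_2^× = {x ∈ ℤ_2 : v_2(x) = 0}. Here v_2(61) = v_2(num) − v_2(den) = 0; compare against these criteria.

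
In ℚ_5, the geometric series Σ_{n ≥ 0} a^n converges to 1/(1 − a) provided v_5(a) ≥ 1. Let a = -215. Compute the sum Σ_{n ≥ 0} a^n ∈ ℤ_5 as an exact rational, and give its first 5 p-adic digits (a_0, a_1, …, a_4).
Σ a^n = 1/(1 − a) = 1/216;  first 5 digits = (1, 2, 0, 1, 3)

v_5(a) = 1 ≥ 1, so the series converges in ℤ_5 to 1/(1 − a) = 1/(1 − (-215)) = 1/216. Expand this rational in ℤ_5: compute digits iteratively via d_i = x_i mod 5, x_{i+1} = (x_i − d_i)/5. The first 5 digits are (1, 2, 0, 1, 3).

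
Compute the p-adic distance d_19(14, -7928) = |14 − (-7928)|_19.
d_19(14, -7928) = 1/361

Step 1 — x − y = 14 − (-7928) = 7942. Step 2 — v_19(7942) = 2 (factor: 7942 = (19^2 · 22); the sign does not affect v_p). Step 3 — |x − y|_19 = 19^{-2} = 1/361.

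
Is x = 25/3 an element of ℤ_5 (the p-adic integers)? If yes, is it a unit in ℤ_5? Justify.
x ∈ ℤ_5 but not a unit; v_5(x) = 2 > 0

ℤ_5 = {x ∈ ℚ_5 : v_5(x) ≥ 0} and ℤ_5^× = {x ∈ ℤ_5 : v_5(x) = 0}. Here v_5(25/3) = v_5(num) − v_5(den) = 2; compare against these criteria.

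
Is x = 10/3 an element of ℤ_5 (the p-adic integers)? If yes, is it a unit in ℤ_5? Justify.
x ∈ ℤ_5 but not a unit; v_5(x) = 1 > 0

ℤ_5 = {x ∈ ℚ_5 : v_5(x) ≥ 0} and ℤ_5^× = {x ∈ ℤ_5 : v_5(x) = 0}. Here v_5(10/3) = v_5(num) − v_5(den) = 1; compare against these criteria.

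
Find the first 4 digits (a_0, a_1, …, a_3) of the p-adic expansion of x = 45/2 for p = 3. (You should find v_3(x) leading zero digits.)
(a_0, …, a_3) = (0, 0, 1, 2)

v_3(45/2) = 2, so a_0 = ... = a_1 = 0. Factor out: x = 3^2 · u with u = 5/2 a unit in ℤ_3. Expand u iteratively via a_{v+i} = u_i mod 3, u_{i+1} = (u_i − a_{v+i})/3:
  u_0 = 5/2;  a_2 = 1;  u_1 = (u_0 − 1)/3 = 1/2
  u_1 = 1/2;  a_3 = 2;  u_2 = (u_1 − 2)/3 = -1/2
Digits: (0, 0, 1, 2).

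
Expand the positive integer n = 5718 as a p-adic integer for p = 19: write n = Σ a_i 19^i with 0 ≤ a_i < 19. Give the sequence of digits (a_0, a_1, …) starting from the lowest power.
(a_0, a_1, …) = (18, 15, 15)

Repeated division by 19 gives the digits low-to-high: 5718 = 18 + 15·19^1 + 15·19^2. Digit sequence: (18, 15, 15).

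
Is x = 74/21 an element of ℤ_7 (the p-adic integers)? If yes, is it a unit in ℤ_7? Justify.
x ∉ ℤ_7 (v_7(x) = -1 < 0)

ℤ_7 = {x ∈ ℚ_7 : v_7(x) ≥ 0} and ℤ_7^× = {x ∈ ℤ_7 : v_7(x) = 0}. Here v_7(74/21) = v_7(num) − v_7(den) = -1; compare against these criteria.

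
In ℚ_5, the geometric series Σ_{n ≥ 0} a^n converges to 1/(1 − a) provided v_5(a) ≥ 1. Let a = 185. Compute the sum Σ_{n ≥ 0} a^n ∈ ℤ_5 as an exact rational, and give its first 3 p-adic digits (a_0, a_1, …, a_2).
Σ a^n = 1/(1 − a) = -1/184;  first 3 digits = (1, 2, 1)

v_5(a) = 1 ≥ 1, so the series converges in ℤ_5 to 1/(1 − a) = 1/(1 − 185) = -1/184. Expand this rational in ℤ_5: compute digits iteratively via d_i = x_i mod 5, x_{i+1} = (x_i − d_i)/5. The first 3 digits are (1, 2, 1).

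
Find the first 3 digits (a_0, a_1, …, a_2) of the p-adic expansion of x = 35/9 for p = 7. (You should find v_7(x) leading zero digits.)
(a_0, …, a_2) = (0, 6, 0)

v_7(35/9) = 1, so a_0 = ... = a_0 = 0. Factor out: x = 7^1 · u with u = 5/9 a unit in ℤ_7. Expand u iteratively via a_{v+i} = u_i mod 7, u_{i+1} = (u_i − a_{v+i})/7:
  u_0 = 5/9;  a_1 = 6;  u_1 = (u_0 − 6)/7 = -7/9
  u_1 = -7/9;  a_2 = 0;  u_2 = (u_1 − 0)/7 = -1/9
Digits: (0, 6, 0).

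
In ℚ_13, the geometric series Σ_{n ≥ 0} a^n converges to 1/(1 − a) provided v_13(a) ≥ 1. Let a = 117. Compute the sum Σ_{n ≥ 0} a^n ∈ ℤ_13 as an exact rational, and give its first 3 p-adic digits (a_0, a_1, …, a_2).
Σ a^n = 1/(1 − a) = -1/116;  first 3 digits = (1, 9, 3)

v_13(a) = 1 ≥ 1, so the series converges in ℤ_13 to 1/(1 − a) = 1/(1 − 117) = -1/116. Expand this rational in ℤ_13: compute digits iteratively via d_i = x_i mod 13, x_{i+1} = (x_i − d_i)/13. The first 3 digits are (1, 9, 3).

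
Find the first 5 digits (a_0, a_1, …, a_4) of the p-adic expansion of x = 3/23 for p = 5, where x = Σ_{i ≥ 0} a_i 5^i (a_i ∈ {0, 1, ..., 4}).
(a_0, …, a_4) = (1, 2, 0, 1, 0)

v_5(3/23) = 0 (numerator and denominator both coprime to 5), so x ∈ ℤ_5^×. Compute digits iteratively via a_i = x_i mod 5, x_{i+1} = (x_i − a_i)/5, with x_0 = x:
  x_0 = 3/23;  a_0 = 1;  x_1 = (x_0 − 1)/5 = -4/23
  x_1 = -4/23;  a_1 = 2;  x_2 = (x_1 − 2)/5 = -10/23
  x_2 = -10/23;  a_2 = 0;  x_3 = (x_2 − 0)/5 = -2/23
  x_3 = -2/23;  a_3 = 1;  x_4 = (x_3 − 1)/5 = -5/23
  x_4 = -5/23;  a_4 = 0;  x_5 = (x_4 − 0)/5 = -1/23
Digits: (1, 2, 0, 1, 0).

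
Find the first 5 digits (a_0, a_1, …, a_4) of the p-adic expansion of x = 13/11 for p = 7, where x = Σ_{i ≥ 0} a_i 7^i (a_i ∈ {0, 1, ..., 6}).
(a_0, …, a_4) = (5, 2, 6, 1, 1)

v_7(13/11) = 0 (numerator and denominator both coprime to 7), so x ∈ ℤ_7^×. Compute digits iteratively via a_i = x_i mod 7, x_{i+1} = (x_i − a_i)/7, with x_0 = x:
  x_0 = 13/11;  a_0 = 5;  x_1 = (x_0 − 5)/7 = -6/11
  x_1 = -6/11;  a_1 = 2;  x_2 = (x_1 − 2)/7 = -4/11
  x_2 = -4/11;  a_2 = 6;  x_3 = (x_2 − 6)/7 = -10/11
  x_3 = -10/11;  a_3 = 1;  x_4 = (x_3 − 1)/7 = -3/11
  x_4 = -3/11;  a_4 = 1;  x_5 = (x_4 − 1)/7 = -2/11
Digits: (5, 2, 6, 1, 1).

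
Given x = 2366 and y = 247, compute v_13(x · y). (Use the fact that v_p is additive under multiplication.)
v_13(584402) = 3

v_p(x) = 2 (factor: 2366 = 13^2 · 14); v_p(y) = 1 (factor: 247 = 13^1 · 19). Additivity: v_p(xy) = v_p(x) + v_p(y) = 2 + 1 = 3. (Direct check: xy = 584402 = 13^3 · (266).)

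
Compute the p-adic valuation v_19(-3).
v_19(-3) = 0

v_19(n) is the largest exponent k such that 19^k divides n. Factor out: -3 = -19^0 · 3. (Sign doesn't affect v_p.) So v_19(-3) = 0.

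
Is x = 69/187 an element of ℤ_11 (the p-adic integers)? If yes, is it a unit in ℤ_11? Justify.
x ∉ ℤ_11 (v_11(x) = -1 < 0)

ℤ_11 = {x ∈ ℚ_11 : v_11(x) ≥ 0} and ℤ_11^× = {x ∈ ℤ_11 : v_11(x) = 0}. Here v_11(69/187) = v_11(num) − v_11(den) = -1; compare against these criteria.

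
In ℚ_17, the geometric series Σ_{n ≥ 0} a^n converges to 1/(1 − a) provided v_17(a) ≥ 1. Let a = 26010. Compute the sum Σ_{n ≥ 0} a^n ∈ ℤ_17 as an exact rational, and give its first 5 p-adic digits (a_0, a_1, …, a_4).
Σ a^n = 1/(1 − a) = -1/26009;  first 5 digits = (1, 0, 5, 5, 8)

v_17(a) = 2 ≥ 1, so the series converges in ℤ_17 to 1/(1 − a) = 1/(1 − 26010) = -1/26009. Expand this rational in ℤ_17: compute digits iteratively via d_i = x_i mod 17, x_{i+1} = (x_i − d_i)/17. The first 5 digits are (1, 0, 5, 5, 8).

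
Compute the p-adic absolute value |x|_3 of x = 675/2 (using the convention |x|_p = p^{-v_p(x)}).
|675/2|_3 = 1/27

Step 1 — compute v_3(x) by factoring powers of 3 out of the numerator and denominator: v_3(675/2) = 3. Step 2 — apply |x|_p = p^{-v_p(x)} = 3^{-3} = 1/27.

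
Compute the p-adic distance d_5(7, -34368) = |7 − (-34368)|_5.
d_5(7, -34368) = 1/3125

Step 1 — x − y = 7 − (-34368) = 34375. Step 2 — v_5(34375) = 5 (factor: 34375 = (5^5 · 11); the sign does not affect v_p). Step 3 — |x − y|_5 = 5^{-5} = 1/3125.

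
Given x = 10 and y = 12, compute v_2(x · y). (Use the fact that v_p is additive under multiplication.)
v_2(120) = 3

v_p(x) = 1 (factor: 10 = 2^1 · 5); v_p(y) = 2 (factor: 12 = 2^2 · 3). Additivity: v_p(xy) = v_p(x) + v_p(y) = 1 + 2 = 3. (Direct check: xy = 120 = 2^3 · (15).)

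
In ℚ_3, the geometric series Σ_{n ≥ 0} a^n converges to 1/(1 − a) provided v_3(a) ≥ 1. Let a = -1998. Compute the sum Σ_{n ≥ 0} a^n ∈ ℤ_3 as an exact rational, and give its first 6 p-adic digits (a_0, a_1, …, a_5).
Σ a^n = 1/(1 − a) = 1/1999;  first 6 digits = (1, 0, 0, 1, 2, 0)

v_3(a) = 3 ≥ 1, so the series converges in ℤ_3 to 1/(1 − a) = 1/(1 − (-1998)) = 1/1999. Expand this rational in ℤ_3: compute digits iteratively via d_i = x_i mod 3, x_{i+1} = (x_i − d_i)/3. The first 6 digits are (1, 0, 0, 1, 2, 0).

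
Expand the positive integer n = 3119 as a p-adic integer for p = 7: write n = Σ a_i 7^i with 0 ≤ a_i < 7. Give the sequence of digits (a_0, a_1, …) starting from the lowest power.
(a_0, a_1, …) = (4, 4, 0, 2, 1)

Repeated division by 7 gives the digits low-to-high: 3119 = 4 + 4·7^1 + 2·7^3 + 1·7^4. Digit sequence: (4, 4, 0, 2, 1).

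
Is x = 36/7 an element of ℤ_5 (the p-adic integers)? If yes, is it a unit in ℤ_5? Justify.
x ∈ ℤ_5^× (unit); v_5(x) = 0

ℤ_5 = {x ∈ ℚ_5 : v_5(x) ≥ 0} and ℤ_5^× = {x ∈ ℤ_5 : v_5(x) = 0}. Here v_5(36/7) = v_5(num) − v_5(den) = 0; compare against these criteria.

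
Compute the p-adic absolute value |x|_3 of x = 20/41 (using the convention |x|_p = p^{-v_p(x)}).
|20/41|_3 = 1

Step 1 — compute v_3(x) by factoring powers of 3 out of the numerator and denominator: v_3(20/41) = 0. Step 2 — apply |x|_p = p^{-v_p(x)} = 3^{0} = 1.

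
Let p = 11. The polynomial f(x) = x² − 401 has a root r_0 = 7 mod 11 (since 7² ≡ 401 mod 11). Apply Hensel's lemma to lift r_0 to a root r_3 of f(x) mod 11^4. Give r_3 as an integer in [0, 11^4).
r_3 = 2746 (mod 14641)

Hensel's recurrence: r_{i+1} = r_i − f(r_i)·(f′(r_i))^{-1} mod 11^{i+2}, with f′(x) = 2x. Iterate:
  r_0 = 7 (mod 11)
  r_1 = 84 (mod 121)
  r_2 = 84 (mod 1331)
  r_3 = 2746 (mod 14641)
Final: r_3 = 2746, and one checks f(r_3) ≡ 0 mod 11^4.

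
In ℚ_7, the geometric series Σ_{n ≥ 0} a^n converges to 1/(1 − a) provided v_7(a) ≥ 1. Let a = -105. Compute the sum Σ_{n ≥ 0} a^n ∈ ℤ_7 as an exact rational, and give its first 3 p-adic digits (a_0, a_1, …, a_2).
Σ a^n = 1/(1 − a) = 1/106;  first 3 digits = (1, 6, 5)

v_7(a) = 1 ≥ 1, so the series converges in ℤ_7 to 1/(1 − a) = 1/(1 − (-105)) = 1/106. Expand this rational in ℤ_7: compute digits iteratively via d_i = x_i mod 7, x_{i+1} = (x_i − d_i)/7. The first 3 digits are (1, 6, 5).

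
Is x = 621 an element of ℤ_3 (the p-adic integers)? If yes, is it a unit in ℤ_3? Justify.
x ∈ ℤ_3 but not a unit; v_3(x) = 3 > 0

ℤ_3 = {x ∈ ℚ_3 : v_3(x) ≥ 0} and ℤ_3^× = {x ∈ ℤ_3 : v_3(x) = 0}. Here v_3(621) = v_3(num) − v_3(den) = 3; compare against these criteria.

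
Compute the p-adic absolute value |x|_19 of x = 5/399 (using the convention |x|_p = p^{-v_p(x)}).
|5/399|_19 = 19

Step 1 — compute v_19(x) by factoring powers of 19 out of the numerator and denominator: v_19(5/399) = -1. Step 2 — apply |x|_p = p^{-v_p(x)} = 19^{1} = 19.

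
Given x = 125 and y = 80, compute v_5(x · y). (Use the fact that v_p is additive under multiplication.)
v_5(10000) = 4

v_p(x) = 3 (factor: 125 = 5^3 · 1); v_p(y) = 1 (factor: 80 = 5^1 · 16). Additivity: v_p(xy) = v_p(x) + v_p(y) = 3 + 1 = 4. (Direct check: xy = 10000 = 5^4 · (16).)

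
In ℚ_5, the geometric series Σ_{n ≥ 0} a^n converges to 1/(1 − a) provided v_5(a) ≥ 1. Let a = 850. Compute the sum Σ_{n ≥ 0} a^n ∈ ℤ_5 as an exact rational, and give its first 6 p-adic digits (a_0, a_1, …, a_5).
Σ a^n = 1/(1 − a) = -1/849;  first 6 digits = (1, 0, 4, 1, 2, 1)

v_5(a) = 2 ≥ 1, so the series converges in ℤ_5 to 1/(1 − a) = 1/(1 − 850) = -1/849. Expand this rational in ℤ_5: compute digits iteratively via d_i = x_i mod 5, x_{i+1} = (x_i − d_i)/5. The first 6 digits are (1, 0, 4, 1, 2, 1).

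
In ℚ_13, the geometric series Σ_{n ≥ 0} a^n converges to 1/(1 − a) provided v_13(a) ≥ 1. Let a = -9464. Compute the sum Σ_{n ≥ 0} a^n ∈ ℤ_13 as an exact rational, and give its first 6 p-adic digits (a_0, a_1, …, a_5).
Σ a^n = 1/(1 − a) = 1/9465;  first 6 digits = (1, 0, 9, 8, 2, 7)

v_13(a) = 2 ≥ 1, so the series converges in ℤ_13 to 1/(1 − a) = 1/(1 − (-9464)) = 1/9465. Expand this rational in ℤ_13: compute digits iteratively via d_i = x_i mod 13, x_{i+1} = (x_i − d_i)/13. The first 6 digits are (1, 0, 9, 8, 2, 7).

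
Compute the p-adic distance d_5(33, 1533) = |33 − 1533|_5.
d_5(33, 1533) = 1/125

Step 1 — x − y = 33 − 1533 = -1500. Step 2 — v_5(-1500) = 3 (factor: -1500 = −(5^3 · 12); the sign does not affect v_p). Step 3 — |x − y|_5 = 5^{-3} = 1/125.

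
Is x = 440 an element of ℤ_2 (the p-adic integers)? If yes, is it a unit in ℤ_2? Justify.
x ∈ ℤ_2 but not a unit; v_2(x) = 3 > 0

ℤ_2 = {x ∈ ℚ_2 : v_2(x) ≥ 0} and ℤ_2^× = {x ∈ ℤ_2 : v_2(x) = 0}. Here v_2(440) = v_2(num) − v_2(den) = 3; compare against these criteria.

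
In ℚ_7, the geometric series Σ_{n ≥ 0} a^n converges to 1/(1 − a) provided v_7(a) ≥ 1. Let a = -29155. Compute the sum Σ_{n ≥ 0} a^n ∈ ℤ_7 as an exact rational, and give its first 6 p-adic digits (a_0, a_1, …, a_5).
Σ a^n = 1/(1 − a) = 1/29156;  first 6 digits = (1, 0, 0, 6, 1, 5)

v_7(a) = 3 ≥ 1, so the series converges in ℤ_7 to 1/(1 − a) = 1/(1 − (-29155)) = 1/29156. Expand this rational in ℤ_7: compute digits iteratively via d_i = x_i mod 7, x_{i+1} = (x_i − d_i)/7. The first 6 digits are (1, 0, 0, 6, 1, 5).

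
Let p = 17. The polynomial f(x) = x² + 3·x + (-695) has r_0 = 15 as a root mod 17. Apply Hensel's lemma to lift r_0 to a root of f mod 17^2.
r_1 = 168 (mod 289)

Hensel: r_{i+1} = r_i − f(r_i)·(f′(r_i))^{-1} mod 17^{i+2}, f′(x) = 2x + 3. Iterate:
  r_0 = 15 (mod 17)
  r_1 = 168 (mod 289)
Final: r = 168 satisfies f(r) ≡ 0 mod 17^2.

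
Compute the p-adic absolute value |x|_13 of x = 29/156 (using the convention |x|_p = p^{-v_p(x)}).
|29/156|_13 = 13

Step 1 — compute v_13(x) by factoring powers of 13 out of the numerator and denominator: v_13(29/156) = -1. Step 2 — apply |x|_p = p^{-v_p(x)} = 13^{1} = 13.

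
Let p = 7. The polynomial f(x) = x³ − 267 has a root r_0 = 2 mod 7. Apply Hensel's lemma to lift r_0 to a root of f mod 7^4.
r_3 = 1857 (mod 2401)

Hensel: r_{i+1} = r_i − f(r_i)/f′(r_i) mod 7^{i+2}, where f′(x) = 3x². Iterate:
  r_0 = 2 (mod 7)
  r_1 = 44 (mod 49)
  r_2 = 142 (mod 343)
  r_3 = 1857 (mod 2401)
Final: r = 1857 with f(r) ≡ 0 mod 7^4.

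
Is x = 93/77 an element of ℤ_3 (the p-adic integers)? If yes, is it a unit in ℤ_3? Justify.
x ∈ ℤ_3 but not a unit; v_3(x) = 1 > 0

ℤ_3 = {x ∈ ℚ_3 : v_3(x) ≥ 0} and ℤ_3^× = {x ∈ ℤ_3 : v_3(x) = 0}. Here v_3(93/77) = v_3(num) − v_3(den) = 1; compare against these criteria.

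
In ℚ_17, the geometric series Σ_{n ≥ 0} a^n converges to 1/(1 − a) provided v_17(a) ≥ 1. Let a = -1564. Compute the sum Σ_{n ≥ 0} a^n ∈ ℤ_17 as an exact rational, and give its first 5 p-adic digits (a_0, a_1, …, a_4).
Σ a^n = 1/(1 − a) = 1/1565;  first 5 digits = (1, 10, 9, 1, 9)

v_17(a) = 1 ≥ 1, so the series converges in ℤ_17 to 1/(1 − a) = 1/(1 − (-1564)) = 1/1565. Expand this rational in ℤ_17: compute digits iteratively via d_i = x_i mod 17, x_{i+1} = (x_i − d_i)/17. The first 5 digits are (1, 10, 9, 1, 9).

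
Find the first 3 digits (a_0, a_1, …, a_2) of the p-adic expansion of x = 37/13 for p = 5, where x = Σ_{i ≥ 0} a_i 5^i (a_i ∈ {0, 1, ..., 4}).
(a_0, …, a_2) = (4, 4, 3)

v_5(37/13) = 0 (numerator and denominator both coprime to 5), so x ∈ ℤ_5^×. Compute digits iteratively via a_i = x_i mod 5, x_{i+1} = (x_i − a_i)/5, with x_0 = x:
  x_0 = 37/13;  a_0 = 4;  x_1 = (x_0 − 4)/5 = -3/13
  x_1 = -3/13;  a_1 = 4;  x_2 = (x_1 − 4)/5 = -11/13
  x_2 = -11/13;  a_2 = 3;  x_3 = (x_2 − 3)/5 = -10/13
Digits: (4, 4, 3).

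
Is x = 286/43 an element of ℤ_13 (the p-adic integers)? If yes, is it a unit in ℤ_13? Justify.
x ∈ ℤ_13 but not a unit; v_13(x) = 1 > 0

ℤ_13 = {x ∈ ℚ_13 : v_13(x) ≥ 0} and ℤ_13^× = {x ∈ ℤ_13 : v_13(x) = 0}. Here v_13(286/43) = v_13(num) − v_13(den) = 1; compare against these criteria.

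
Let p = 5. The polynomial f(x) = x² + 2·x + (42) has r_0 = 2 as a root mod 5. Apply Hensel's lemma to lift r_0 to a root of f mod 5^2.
r_1 = 2 (mod 25)

Hensel: r_{i+1} = r_i − f(r_i)·(f′(r_i))^{-1} mod 5^{i+2}, f′(x) = 2x + 2. Iterate:
  r_0 = 2 (mod 5)
  r_1 = 2 (mod 25)
Final: r = 2 satisfies f(r) ≡ 0 mod 5^2.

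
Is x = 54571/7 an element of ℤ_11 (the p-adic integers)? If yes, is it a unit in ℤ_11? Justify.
x ∈ ℤ_11 but not a unit; v_11(x) = 3 > 0

ℤ_11 = {x ∈ ℚ_11 : v_11(x) ≥ 0} and ℤ_11^× = {x ∈ ℤ_11 : v_11(x) = 0}. Here v_11(54571/7) = v_11(num) − v_11(den) = 3; compare against these criteria.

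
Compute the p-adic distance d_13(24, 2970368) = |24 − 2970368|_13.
d_13(24, 2970368) = 1/371293

Step 1 — x − y = 24 − 2970368 = -2970344. Step 2 — v_13(-2970344) = 5 (factor: -2970344 = −(13^5 · 8); the sign does not affect v_p). Step 3 — |x − y|_13 = 13^{-5} = 1/371293.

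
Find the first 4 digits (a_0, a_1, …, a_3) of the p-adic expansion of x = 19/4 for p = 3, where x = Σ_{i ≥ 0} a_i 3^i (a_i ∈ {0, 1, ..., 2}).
(a_0, …, a_3) = (1, 2, 2, 0)

v_3(19/4) = 0 (numerator and denominator both coprime to 3), so x ∈ ℤ_3^×. Compute digits iteratively via a_i = x_i mod 3, x_{i+1} = (x_i − a_i)/3, with x_0 = x:
  x_0 = 19/4;  a_0 = 1;  x_1 = (x_0 − 1)/3 = 5/4
  x_1 = 5/4;  a_1 = 2;  x_2 = (x_1 − 2)/3 = -1/4
  x_2 = -1/4;  a_2 = 2;  x_3 = (x_2 − 2)/3 = -3/4
  x_3 = -3/4;  a_3 = 0;  x_4 = (x_3 − 0)/3 = -1/4
Digits: (1, 2, 2, 0).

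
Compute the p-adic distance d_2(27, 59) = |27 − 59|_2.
d_2(27, 59) = 1/32

Step 1 — x − y = 27 − 59 = -32. Step 2 — v_2(-32) = 5 (factor: -32 = −(2^5 · 1); the sign does not affect v_p). Step 3 — |x − y|_2 = 2^{-5} = 1/32.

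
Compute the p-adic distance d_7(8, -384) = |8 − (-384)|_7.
d_7(8, -384) = 1/49

Step 1 — x − y = 8 − (-384) = 392. Step 2 — v_7(392) = 2 (factor: 392 = (7^2 · 8); the sign does not affect v_p). Step 3 — |x − y|_7 = 7^{-2} = 1/49.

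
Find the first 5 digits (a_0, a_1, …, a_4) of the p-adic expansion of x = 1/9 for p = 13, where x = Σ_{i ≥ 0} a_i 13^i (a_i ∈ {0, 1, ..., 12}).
(a_0, …, a_4) = (3, 7, 11, 2, 7)

v_13(1/9) = 0 (numerator and denominator both coprime to 13), so x ∈ ℤ_13^×. Compute digits iteratively via a_i = x_i mod 13, x_{i+1} = (x_i − a_i)/13, with x_0 = x:
  x_0 = 1/9;  a_0 = 3;  x_1 = (x_0 − 3)/13 = -2/9
  x_1 = -2/9;  a_1 = 7;  x_2 = (x_1 − 7)/13 = -5/9
  x_2 = -5/9;  a_2 = 11;  x_3 = (x_2 − 11)/13 = -8/9
  x_3 = -8/9;  a_3 = 2;  x_4 = (x_3 − 2)/13 = -2/9
  x_4 = -2/9;  a_4 = 7;  x_5 = (x_4 − 7)/13 = -5/9
Digits: (3, 7, 11, 2, 7).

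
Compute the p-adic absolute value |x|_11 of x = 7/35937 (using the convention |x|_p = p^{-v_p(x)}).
|7/35937|_11 = 1331

Step 1 — compute v_11(x) by factoring powers of 11 out of the numerator and denominator: v_11(7/35937) = -3. Step 2 — apply |x|_p = p^{-v_p(x)} = 11^{3} = 1331.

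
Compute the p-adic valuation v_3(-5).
v_3(-5) = 0

v_3(n) is the largest exponent k such that 3^k divides n. Factor out: -5 = -3^0 · 5. (Sign doesn't affect v_p.) So v_3(-5) = 0.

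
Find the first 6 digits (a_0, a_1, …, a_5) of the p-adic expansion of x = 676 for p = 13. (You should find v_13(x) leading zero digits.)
(a_0, …, a_5) = (0, 0, 4, 0, 0, 0)

v_13(676) = 2, so a_0 = ... = a_1 = 0. Factor out: x = 13^2 · u with u = 4 a unit in ℤ_13. Expand u iteratively via a_{v+i} = u_i mod 13, u_{i+1} = (u_i − a_{v+i})/13:
  u_0 = 4;  a_2 = 4;  u_1 = (u_0 − 4)/13 = 0
  u_1 = 0;  a_3 = 0;  u_2 = (u_1 − 0)/13 = 0
  u_2 = 0;  a_4 = 0;  u_3 = (u_2 − 0)/13 = 0
  u_3 = 0;  a_5 = 0;  u_4 = (u_3 − 0)/13 = 0
Digits: (0, 0, 4, 0, 0, 0).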